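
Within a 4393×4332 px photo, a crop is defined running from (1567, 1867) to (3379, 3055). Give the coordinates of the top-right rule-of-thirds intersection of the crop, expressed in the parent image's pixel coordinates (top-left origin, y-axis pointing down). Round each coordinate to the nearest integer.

x = 2775 px, y = 2263 px

Crop width = 3379 − 1567 = 1812 px; one third is 604.00 px.
Crop height = 3055 − 1867 = 1188 px; one third is 396.00 px.
The top-right point is two-thirds across and one-third down within the crop:
x = 1567 + 2 × 604.00 ≈ 2775; y = 1867 + 1 × 396.00 ≈ 2263.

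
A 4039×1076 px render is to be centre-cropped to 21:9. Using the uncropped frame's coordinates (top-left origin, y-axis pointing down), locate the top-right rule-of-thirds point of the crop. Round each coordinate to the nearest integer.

4039/1076 > 21/9, so the 21:9 crop keeps the full height 1076 and trims width to 1076 × 21/9 = 2510.67 px.
Left offset = (4039 − 2510.67)/2 = 764.17 px; top offset = 0.
Top-right is two-thirds across and one-third down within the crop:
x = 764.17 + 2 × 2510.67/3 ≈ 2438; y = 0.00 + 1 × 1076.00/3 ≈ 359.

(2438, 359)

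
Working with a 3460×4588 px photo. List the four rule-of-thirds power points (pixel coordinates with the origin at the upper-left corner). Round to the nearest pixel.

(1153, 1529), (2307, 1529), (1153, 3059), (2307, 3059)

One third of 3460 is 1153.33; one third of 4588 is 1529.33.
Vertical third lines at x = 1153 and x = 2307; horizontal third lines at y = 1529 and y = 3059.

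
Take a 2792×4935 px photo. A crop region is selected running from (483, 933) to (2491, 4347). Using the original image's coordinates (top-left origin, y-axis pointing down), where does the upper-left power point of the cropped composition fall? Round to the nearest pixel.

Crop width = 2491 − 483 = 2008 px; one third is 669.33 px.
Crop height = 4347 − 933 = 3414 px; one third is 1138.00 px.
The upper-left point is one-third across and one-third down within the crop:
x = 483 + 1 × 669.33 ≈ 1152; y = 933 + 1 × 1138.00 ≈ 2071.

x = 1152 px, y = 2071 px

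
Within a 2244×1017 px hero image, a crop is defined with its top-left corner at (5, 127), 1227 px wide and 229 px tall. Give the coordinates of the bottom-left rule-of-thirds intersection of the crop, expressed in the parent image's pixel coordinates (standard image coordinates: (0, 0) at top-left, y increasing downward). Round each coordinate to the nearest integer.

x = 414 px, y = 280 px

One third of the crop width 1227 is 409.00 px.
One third of the crop height 229 is 76.33 px.
The bottom-left point is one-third across and two-thirds down within the crop:
x = 5 + 1 × 409.00 ≈ 414; y = 127 + 2 × 76.33 ≈ 280.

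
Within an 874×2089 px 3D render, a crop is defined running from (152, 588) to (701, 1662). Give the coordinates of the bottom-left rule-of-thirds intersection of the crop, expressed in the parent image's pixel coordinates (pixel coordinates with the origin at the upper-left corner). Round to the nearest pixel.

Crop width = 701 − 152 = 549 px; one third is 183.00 px.
Crop height = 1662 − 588 = 1074 px; one third is 358.00 px.
The bottom-left point is one-third across and two-thirds down within the crop:
x = 152 + 1 × 183.00 ≈ 335; y = 588 + 2 × 358.00 ≈ 1304.

(335, 1304)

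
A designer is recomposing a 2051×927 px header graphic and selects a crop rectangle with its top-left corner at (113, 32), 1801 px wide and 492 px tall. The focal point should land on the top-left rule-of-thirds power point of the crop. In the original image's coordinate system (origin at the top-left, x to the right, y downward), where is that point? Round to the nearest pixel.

(713, 196)

One third of the crop width 1801 is 600.33 px.
One third of the crop height 492 is 164.00 px.
The top-left point is one-third across and one-third down within the crop:
x = 113 + 1 × 600.33 ≈ 713; y = 32 + 1 × 164.00 ≈ 196.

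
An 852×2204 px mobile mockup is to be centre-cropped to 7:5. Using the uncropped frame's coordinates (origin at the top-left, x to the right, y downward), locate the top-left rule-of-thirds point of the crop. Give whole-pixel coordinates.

852/2204 < 7/5, so the 7:5 crop keeps the full width 852 and trims height to 852 × 5/7 = 608.57 px.
Top offset = (2204 − 608.57)/2 = 797.71 px; left offset = 0.
Top-left is one-third across and one-third down within the crop:
x = 0.00 + 1 × 852.00/3 ≈ 284; y = 797.71 + 1 × 608.57/3 ≈ 1001.

(284, 1001)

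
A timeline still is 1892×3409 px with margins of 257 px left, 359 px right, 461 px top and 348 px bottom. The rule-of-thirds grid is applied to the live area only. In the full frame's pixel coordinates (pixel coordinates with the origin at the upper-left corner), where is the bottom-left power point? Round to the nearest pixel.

Content width = 1892 − 257 − 359 = 1276 px; content height = 3409 − 461 − 348 = 2600 px.
Bottom-left is one-third across and two-thirds down within the live area.
x = 257 + 1 × 1276/3 = 257 + 425.33 ≈ 682
y = 461 + 2 × 2600/3 = 461 + 1733.33 ≈ 2194

x = 682 px, y = 2194 px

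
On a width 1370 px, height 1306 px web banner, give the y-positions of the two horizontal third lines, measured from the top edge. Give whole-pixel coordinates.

1306 / 3 = 435.33, so the horizontal lines sit at one and two thirds of 1306.

435 px and 871 px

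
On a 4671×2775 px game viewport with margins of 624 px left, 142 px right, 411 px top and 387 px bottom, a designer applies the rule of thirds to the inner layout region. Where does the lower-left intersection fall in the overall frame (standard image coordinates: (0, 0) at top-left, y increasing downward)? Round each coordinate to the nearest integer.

x = 1926 px, y = 1729 px

Content width = 4671 − 624 − 142 = 3905 px; content height = 2775 − 411 − 387 = 1977 px.
Lower-left is one-third across and two-thirds down within the inner layout region.
x = 624 + 1 × 3905/3 = 624 + 1301.67 ≈ 1926
y = 411 + 2 × 1977/3 = 411 + 1318.00 ≈ 1729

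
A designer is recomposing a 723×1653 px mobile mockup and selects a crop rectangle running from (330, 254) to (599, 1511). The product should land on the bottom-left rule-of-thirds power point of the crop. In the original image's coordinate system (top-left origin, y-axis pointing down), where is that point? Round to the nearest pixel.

Crop width = 599 − 330 = 269 px; one third is 89.67 px.
Crop height = 1511 − 254 = 1257 px; one third is 419.00 px.
The bottom-left point is one-third across and two-thirds down within the crop:
x = 330 + 1 × 89.67 ≈ 420; y = 254 + 2 × 419.00 ≈ 1092.

x = 420 px, y = 1092 px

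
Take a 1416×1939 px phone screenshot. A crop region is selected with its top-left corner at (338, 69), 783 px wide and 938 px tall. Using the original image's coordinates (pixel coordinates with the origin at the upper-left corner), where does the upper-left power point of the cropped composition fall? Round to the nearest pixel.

x = 599 px, y = 382 px

One third of the crop width 783 is 261.00 px.
One third of the crop height 938 is 312.67 px.
The upper-left point is one-third across and one-third down within the crop:
x = 338 + 1 × 261.00 ≈ 599; y = 69 + 1 × 312.67 ≈ 382.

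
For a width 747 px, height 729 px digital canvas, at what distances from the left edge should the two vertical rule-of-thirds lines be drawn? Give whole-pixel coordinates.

747 / 3 = 249, so the vertical lines sit at one and two thirds of 747.

249 px and 498 px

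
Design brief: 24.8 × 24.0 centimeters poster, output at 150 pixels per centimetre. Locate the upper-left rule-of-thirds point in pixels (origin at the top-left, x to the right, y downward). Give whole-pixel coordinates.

(1240, 1200)

In pixels the canvas is 24.8 × 150 = 3720 wide and 24.0 × 150 = 3600 tall.
The upper-left point is one-third across and one-third down:
x = 1 × 3720/3 ≈ 1240; y = 1 × 3600/3 ≈ 1200.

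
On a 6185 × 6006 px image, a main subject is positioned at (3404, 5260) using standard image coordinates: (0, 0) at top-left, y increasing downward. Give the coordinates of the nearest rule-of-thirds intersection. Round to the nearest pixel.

(4123, 4004)

Third lines: x ∈ {2062, 4123}, y ∈ {2002, 4004}.
3404 is closer to x = 4123; 5260 is closer to y = 4004.
So the nearest intersection is the lower-right power point.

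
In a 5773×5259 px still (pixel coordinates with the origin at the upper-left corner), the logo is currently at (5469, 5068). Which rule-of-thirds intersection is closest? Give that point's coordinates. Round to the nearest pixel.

x = 3849 px, y = 3506 px

Third lines: x ∈ {1924, 3849}, y ∈ {1753, 3506}.
5469 is closer to x = 3849; 5068 is closer to y = 3506.
So the nearest intersection is the lower-right power point.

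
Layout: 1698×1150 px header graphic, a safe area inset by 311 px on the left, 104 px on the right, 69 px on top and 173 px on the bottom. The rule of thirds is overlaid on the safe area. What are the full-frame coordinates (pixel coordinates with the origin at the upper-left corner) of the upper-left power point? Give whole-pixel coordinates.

Content width = 1698 − 311 − 104 = 1283 px; content height = 1150 − 69 − 173 = 908 px.
Upper-left is one-third across and one-third down within the safe area.
x = 311 + 1 × 1283/3 = 311 + 427.67 ≈ 739
y = 69 + 1 × 908/3 = 69 + 302.67 ≈ 372

x = 739 px, y = 372 px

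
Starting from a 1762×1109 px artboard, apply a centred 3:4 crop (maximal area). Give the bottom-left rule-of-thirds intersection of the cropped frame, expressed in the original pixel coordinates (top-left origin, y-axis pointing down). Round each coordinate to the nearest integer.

(742, 739)

1762/1109 > 3/4, so the 3:4 crop keeps the full height 1109 and trims width to 1109 × 3/4 = 831.75 px.
Left offset = (1762 − 831.75)/2 = 465.12 px; top offset = 0.
Bottom-left is one-third across and two-thirds down within the crop:
x = 465.12 + 1 × 831.75/3 ≈ 742; y = 0.00 + 2 × 1109.00/3 ≈ 739.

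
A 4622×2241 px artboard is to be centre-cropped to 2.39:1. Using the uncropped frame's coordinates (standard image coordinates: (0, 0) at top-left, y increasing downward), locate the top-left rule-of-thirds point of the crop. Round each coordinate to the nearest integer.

(1541, 798)

4622/2241 < 2.39/1, so the 2.39:1 crop keeps the full width 4622 and trims height to 4622 × 1/2.39 = 1933.89 px.
Top offset = (2241 − 1933.89)/2 = 153.55 px; left offset = 0.
Top-left is one-third across and one-third down within the crop:
x = 0.00 + 1 × 4622.00/3 ≈ 1541; y = 153.55 + 1 × 1933.89/3 ≈ 798.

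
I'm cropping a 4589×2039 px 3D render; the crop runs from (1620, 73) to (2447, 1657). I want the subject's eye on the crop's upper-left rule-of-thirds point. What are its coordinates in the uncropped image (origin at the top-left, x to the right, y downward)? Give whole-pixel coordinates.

(1896, 601)

Crop width = 2447 − 1620 = 827 px; one third is 275.67 px.
Crop height = 1657 − 73 = 1584 px; one third is 528.00 px.
The upper-left point is one-third across and one-third down within the crop:
x = 1620 + 1 × 275.67 ≈ 1896; y = 73 + 1 × 528.00 ≈ 601.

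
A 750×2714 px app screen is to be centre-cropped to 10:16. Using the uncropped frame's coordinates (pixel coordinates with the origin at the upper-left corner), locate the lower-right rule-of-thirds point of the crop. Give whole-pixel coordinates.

x = 500 px, y = 1557 px

750/2714 < 10/16, so the 10:16 crop keeps the full width 750 and trims height to 750 × 16/10 = 1200.00 px.
Top offset = (2714 − 1200.00)/2 = 757.00 px; left offset = 0.
Lower-right is two-thirds across and two-thirds down within the crop:
x = 0.00 + 2 × 750.00/3 ≈ 500; y = 757.00 + 2 × 1200.00/3 ≈ 1557.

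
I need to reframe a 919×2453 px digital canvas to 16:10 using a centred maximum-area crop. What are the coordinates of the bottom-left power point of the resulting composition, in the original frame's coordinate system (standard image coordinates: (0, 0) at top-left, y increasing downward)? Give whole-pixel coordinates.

(306, 1322)

919/2453 < 16/10, so the 16:10 crop keeps the full width 919 and trims height to 919 × 10/16 = 574.38 px.
Top offset = (2453 − 574.38)/2 = 939.31 px; left offset = 0.
Bottom-left is one-third across and two-thirds down within the crop:
x = 0.00 + 1 × 919.00/3 ≈ 306; y = 939.31 + 2 × 574.38/3 ≈ 1322.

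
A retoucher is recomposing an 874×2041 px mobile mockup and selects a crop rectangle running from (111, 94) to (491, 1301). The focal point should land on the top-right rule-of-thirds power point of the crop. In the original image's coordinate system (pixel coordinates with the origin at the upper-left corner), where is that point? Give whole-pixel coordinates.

(364, 496)

Crop width = 491 − 111 = 380 px; one third is 126.67 px.
Crop height = 1301 − 94 = 1207 px; one third is 402.33 px.
The top-right point is two-thirds across and one-third down within the crop:
x = 111 + 2 × 126.67 ≈ 364; y = 94 + 1 × 402.33 ≈ 496.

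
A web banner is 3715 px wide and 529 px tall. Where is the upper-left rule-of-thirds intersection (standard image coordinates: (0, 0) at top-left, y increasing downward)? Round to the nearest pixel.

x = 1238 px, y = 176 px

The upper-left point sits one-third of the way across and one-third of the way down.
x = 1 × 3715/3 ≈ 1238; y = 1 × 529/3 ≈ 176.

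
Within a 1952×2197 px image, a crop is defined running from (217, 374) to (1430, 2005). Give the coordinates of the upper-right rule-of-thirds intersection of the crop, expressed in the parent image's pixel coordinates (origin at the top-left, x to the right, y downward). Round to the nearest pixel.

x = 1026 px, y = 918 px

Crop width = 1430 − 217 = 1213 px; one third is 404.33 px.
Crop height = 2005 − 374 = 1631 px; one third is 543.67 px.
The upper-right point is two-thirds across and one-third down within the crop:
x = 217 + 2 × 404.33 ≈ 1026; y = 374 + 1 × 543.67 ≈ 918.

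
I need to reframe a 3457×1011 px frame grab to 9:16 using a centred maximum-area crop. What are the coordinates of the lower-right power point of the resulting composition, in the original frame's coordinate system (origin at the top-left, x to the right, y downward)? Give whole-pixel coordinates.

x = 1823 px, y = 674 px

3457/1011 > 9/16, so the 9:16 crop keeps the full height 1011 and trims width to 1011 × 9/16 = 568.69 px.
Left offset = (3457 − 568.69)/2 = 1444.16 px; top offset = 0.
Lower-right is two-thirds across and two-thirds down within the crop:
x = 1444.16 + 2 × 568.69/3 ≈ 1823; y = 0.00 + 2 × 1011.00/3 ≈ 674.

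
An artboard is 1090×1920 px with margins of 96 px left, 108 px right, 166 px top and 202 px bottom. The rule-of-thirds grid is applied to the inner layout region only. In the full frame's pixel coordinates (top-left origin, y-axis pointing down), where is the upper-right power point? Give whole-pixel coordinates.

Content width = 1090 − 96 − 108 = 886 px; content height = 1920 − 166 − 202 = 1552 px.
Upper-right is two-thirds across and one-third down within the inner layout region.
x = 96 + 2 × 886/3 = 96 + 590.67 ≈ 687
y = 166 + 1 × 1552/3 = 166 + 517.33 ≈ 683

x = 687 px, y = 683 px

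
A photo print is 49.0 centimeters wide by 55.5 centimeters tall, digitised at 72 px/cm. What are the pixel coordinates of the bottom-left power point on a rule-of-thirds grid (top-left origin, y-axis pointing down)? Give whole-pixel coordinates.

In pixels the canvas is 49.0 × 72 = 3528 wide and 55.5 × 72 = 3996 tall.
The bottom-left point is one-third across and two-thirds down:
x = 1 × 3528/3 ≈ 1176; y = 2 × 3996/3 ≈ 2664.

x = 1176 px, y = 2664 px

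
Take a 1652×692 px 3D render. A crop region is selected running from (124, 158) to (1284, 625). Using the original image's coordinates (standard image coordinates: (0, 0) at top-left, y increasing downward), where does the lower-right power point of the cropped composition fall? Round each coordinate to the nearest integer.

(897, 469)

Crop width = 1284 − 124 = 1160 px; one third is 386.67 px.
Crop height = 625 − 158 = 467 px; one third is 155.67 px.
The lower-right point is two-thirds across and two-thirds down within the crop:
x = 124 + 2 × 386.67 ≈ 897; y = 158 + 2 × 155.67 ≈ 469.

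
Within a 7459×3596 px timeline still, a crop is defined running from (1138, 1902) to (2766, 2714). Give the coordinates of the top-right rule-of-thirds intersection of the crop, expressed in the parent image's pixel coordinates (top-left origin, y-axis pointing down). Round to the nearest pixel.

Crop width = 2766 − 1138 = 1628 px; one third is 542.67 px.
Crop height = 2714 − 1902 = 812 px; one third is 270.67 px.
The top-right point is two-thirds across and one-third down within the crop:
x = 1138 + 2 × 542.67 ≈ 2223; y = 1902 + 1 × 270.67 ≈ 2173.

x = 2223 px, y = 2173 px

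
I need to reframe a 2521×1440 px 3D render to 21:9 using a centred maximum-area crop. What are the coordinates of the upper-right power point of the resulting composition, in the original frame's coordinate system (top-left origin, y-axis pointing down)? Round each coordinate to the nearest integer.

2521/1440 < 21/9, so the 21:9 crop keeps the full width 2521 and trims height to 2521 × 9/21 = 1080.43 px.
Top offset = (1440 − 1080.43)/2 = 179.79 px; left offset = 0.
Upper-right is two-thirds across and one-third down within the crop:
x = 0.00 + 2 × 2521.00/3 ≈ 1681; y = 179.79 + 1 × 1080.43/3 ≈ 540.

x = 1681 px, y = 540 px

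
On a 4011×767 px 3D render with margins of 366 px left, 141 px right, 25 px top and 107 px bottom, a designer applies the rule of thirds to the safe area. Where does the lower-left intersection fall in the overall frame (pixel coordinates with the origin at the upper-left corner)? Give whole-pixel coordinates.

x = 1534 px, y = 448 px

Content width = 4011 − 366 − 141 = 3504 px; content height = 767 − 25 − 107 = 635 px.
Lower-left is one-third across and two-thirds down within the safe area.
x = 366 + 1 × 3504/3 = 366 + 1168.00 ≈ 1534
y = 25 + 2 × 635/3 = 25 + 423.33 ≈ 448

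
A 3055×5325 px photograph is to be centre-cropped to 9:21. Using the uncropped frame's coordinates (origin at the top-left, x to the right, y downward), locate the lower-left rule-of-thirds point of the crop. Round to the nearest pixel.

3055/5325 > 9/21, so the 9:21 crop keeps the full height 5325 and trims width to 5325 × 9/21 = 2282.14 px.
Left offset = (3055 − 2282.14)/2 = 386.43 px; top offset = 0.
Lower-left is one-third across and two-thirds down within the crop:
x = 386.43 + 1 × 2282.14/3 ≈ 1147; y = 0.00 + 2 × 5325.00/3 ≈ 3550.

x = 1147 px, y = 3550 px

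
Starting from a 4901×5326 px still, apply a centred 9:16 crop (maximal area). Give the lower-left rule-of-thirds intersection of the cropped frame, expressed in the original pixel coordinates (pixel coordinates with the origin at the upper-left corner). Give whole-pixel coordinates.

(1951, 3551)

4901/5326 > 9/16, so the 9:16 crop keeps the full height 5326 and trims width to 5326 × 9/16 = 2995.88 px.
Left offset = (4901 − 2995.88)/2 = 952.56 px; top offset = 0.
Lower-left is one-third across and two-thirds down within the crop:
x = 952.56 + 1 × 2995.88/3 ≈ 1951; y = 0.00 + 2 × 5326.00/3 ≈ 3551.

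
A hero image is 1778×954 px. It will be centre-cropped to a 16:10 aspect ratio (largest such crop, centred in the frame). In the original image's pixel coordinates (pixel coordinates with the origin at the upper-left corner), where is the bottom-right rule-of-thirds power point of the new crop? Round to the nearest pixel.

1778/954 > 16/10, so the 16:10 crop keeps the full height 954 and trims width to 954 × 16/10 = 1526.40 px.
Left offset = (1778 − 1526.40)/2 = 125.80 px; top offset = 0.
Bottom-right is two-thirds across and two-thirds down within the crop:
x = 125.80 + 2 × 1526.40/3 ≈ 1143; y = 0.00 + 2 × 954.00/3 ≈ 636.

x = 1143 px, y = 636 px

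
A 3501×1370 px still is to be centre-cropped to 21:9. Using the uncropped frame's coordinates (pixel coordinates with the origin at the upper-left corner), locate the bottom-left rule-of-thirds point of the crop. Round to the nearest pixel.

3501/1370 > 21/9, so the 21:9 crop keeps the full height 1370 and trims width to 1370 × 21/9 = 3196.67 px.
Left offset = (3501 − 3196.67)/2 = 152.17 px; top offset = 0.
Bottom-left is one-third across and two-thirds down within the crop:
x = 152.17 + 1 × 3196.67/3 ≈ 1218; y = 0.00 + 2 × 1370.00/3 ≈ 913.

x = 1218 px, y = 913 px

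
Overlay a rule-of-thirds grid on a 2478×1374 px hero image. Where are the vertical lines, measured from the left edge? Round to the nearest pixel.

826 px and 1652 px

2478 / 3 = 826, so the vertical lines sit at one and two thirds of 2478.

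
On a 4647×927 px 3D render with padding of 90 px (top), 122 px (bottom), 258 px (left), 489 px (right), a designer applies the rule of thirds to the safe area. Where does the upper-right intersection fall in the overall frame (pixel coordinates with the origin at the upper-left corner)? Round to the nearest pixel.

Content width = 4647 − 258 − 489 = 3900 px; content height = 927 − 90 − 122 = 715 px.
Upper-right is two-thirds across and one-third down within the safe area.
x = 258 + 2 × 3900/3 = 258 + 2600.00 ≈ 2858
y = 90 + 1 × 715/3 = 90 + 238.33 ≈ 328

(2858, 328)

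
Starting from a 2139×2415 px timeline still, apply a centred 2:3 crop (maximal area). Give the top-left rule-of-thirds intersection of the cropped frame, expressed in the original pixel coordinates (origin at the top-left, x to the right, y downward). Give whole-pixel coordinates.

(801, 805)

2139/2415 > 2/3, so the 2:3 crop keeps the full height 2415 and trims width to 2415 × 2/3 = 1610.00 px.
Left offset = (2139 − 1610.00)/2 = 264.50 px; top offset = 0.
Top-left is one-third across and one-third down within the crop:
x = 264.50 + 1 × 1610.00/3 ≈ 801; y = 0.00 + 1 × 2415.00/3 ≈ 805.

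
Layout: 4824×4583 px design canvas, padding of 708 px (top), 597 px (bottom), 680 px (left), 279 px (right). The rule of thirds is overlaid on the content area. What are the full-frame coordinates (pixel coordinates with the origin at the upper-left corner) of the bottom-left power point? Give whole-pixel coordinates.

(1968, 2893)

Content width = 4824 − 680 − 279 = 3865 px; content height = 4583 − 708 − 597 = 3278 px.
Bottom-left is one-third across and two-thirds down within the content area.
x = 680 + 1 × 3865/3 = 680 + 1288.33 ≈ 1968
y = 708 + 2 × 3278/3 = 708 + 2185.33 ≈ 2893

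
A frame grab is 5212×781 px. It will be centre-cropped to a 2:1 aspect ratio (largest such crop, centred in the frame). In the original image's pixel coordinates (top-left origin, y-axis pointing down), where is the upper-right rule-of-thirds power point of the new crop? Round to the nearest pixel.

5212/781 > 2/1, so the 2:1 crop keeps the full height 781 and trims width to 781 × 2/1 = 1562.00 px.
Left offset = (5212 − 1562.00)/2 = 1825.00 px; top offset = 0.
Upper-right is two-thirds across and one-third down within the crop:
x = 1825.00 + 2 × 1562.00/3 ≈ 2866; y = 0.00 + 1 × 781.00/3 ≈ 260.

x = 2866 px, y = 260 px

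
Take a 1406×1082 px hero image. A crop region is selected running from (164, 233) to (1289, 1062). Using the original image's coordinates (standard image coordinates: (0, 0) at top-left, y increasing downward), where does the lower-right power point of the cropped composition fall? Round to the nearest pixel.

Crop width = 1289 − 164 = 1125 px; one third is 375.00 px.
Crop height = 1062 − 233 = 829 px; one third is 276.33 px.
The lower-right point is two-thirds across and two-thirds down within the crop:
x = 164 + 2 × 375.00 ≈ 914; y = 233 + 2 × 276.33 ≈ 786.

(914, 786)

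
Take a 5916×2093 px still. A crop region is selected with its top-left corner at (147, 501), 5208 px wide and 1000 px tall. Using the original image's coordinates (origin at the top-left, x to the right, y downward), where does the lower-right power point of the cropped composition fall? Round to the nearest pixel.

x = 3619 px, y = 1168 px

One third of the crop width 5208 is 1736.00 px.
One third of the crop height 1000 is 333.33 px.
The lower-right point is two-thirds across and two-thirds down within the crop:
x = 147 + 2 × 1736.00 ≈ 3619; y = 501 + 2 × 333.33 ≈ 1168.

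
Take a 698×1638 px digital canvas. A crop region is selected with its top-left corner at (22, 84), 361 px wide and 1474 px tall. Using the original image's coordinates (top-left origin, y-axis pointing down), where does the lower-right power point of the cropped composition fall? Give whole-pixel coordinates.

One third of the crop width 361 is 120.33 px.
One third of the crop height 1474 is 491.33 px.
The lower-right point is two-thirds across and two-thirds down within the crop:
x = 22 + 2 × 120.33 ≈ 263; y = 84 + 2 × 491.33 ≈ 1067.

(263, 1067)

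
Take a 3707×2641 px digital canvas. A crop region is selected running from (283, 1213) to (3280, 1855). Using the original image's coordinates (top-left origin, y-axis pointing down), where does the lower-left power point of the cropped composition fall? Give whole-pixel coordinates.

(1282, 1641)

Crop width = 3280 − 283 = 2997 px; one third is 999.00 px.
Crop height = 1855 − 1213 = 642 px; one third is 214.00 px.
The lower-left point is one-third across and two-thirds down within the crop:
x = 283 + 1 × 999.00 ≈ 1282; y = 1213 + 2 × 214.00 ≈ 1641.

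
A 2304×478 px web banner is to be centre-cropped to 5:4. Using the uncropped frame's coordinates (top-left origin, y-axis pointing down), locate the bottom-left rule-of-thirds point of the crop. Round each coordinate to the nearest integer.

2304/478 > 5/4, so the 5:4 crop keeps the full height 478 and trims width to 478 × 5/4 = 597.50 px.
Left offset = (2304 − 597.50)/2 = 853.25 px; top offset = 0.
Bottom-left is one-third across and two-thirds down within the crop:
x = 853.25 + 1 × 597.50/3 ≈ 1052; y = 0.00 + 2 × 478.00/3 ≈ 319.

(1052, 319)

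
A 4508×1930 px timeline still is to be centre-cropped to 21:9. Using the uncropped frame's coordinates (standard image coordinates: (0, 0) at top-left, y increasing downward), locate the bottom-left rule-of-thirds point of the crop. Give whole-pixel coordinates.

4508/1930 > 21/9, so the 21:9 crop keeps the full height 1930 and trims width to 1930 × 21/9 = 4503.33 px.
Left offset = (4508 − 4503.33)/2 = 2.33 px; top offset = 0.
Bottom-left is one-third across and two-thirds down within the crop:
x = 2.33 + 1 × 4503.33/3 ≈ 1503; y = 0.00 + 2 × 1930.00/3 ≈ 1287.

x = 1503 px, y = 1287 px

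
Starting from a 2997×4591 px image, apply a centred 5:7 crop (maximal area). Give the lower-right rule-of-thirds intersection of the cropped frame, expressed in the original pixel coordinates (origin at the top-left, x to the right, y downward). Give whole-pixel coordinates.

(1998, 2995)

2997/4591 < 5/7, so the 5:7 crop keeps the full width 2997 and trims height to 2997 × 7/5 = 4195.80 px.
Top offset = (4591 − 4195.80)/2 = 197.60 px; left offset = 0.
Lower-right is two-thirds across and two-thirds down within the crop:
x = 0.00 + 2 × 2997.00/3 ≈ 1998; y = 197.60 + 2 × 4195.80/3 ≈ 2995.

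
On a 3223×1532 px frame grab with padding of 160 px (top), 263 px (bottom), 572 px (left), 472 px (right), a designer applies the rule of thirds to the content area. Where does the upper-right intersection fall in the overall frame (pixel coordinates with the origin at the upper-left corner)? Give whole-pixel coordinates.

Content width = 3223 − 572 − 472 = 2179 px; content height = 1532 − 160 − 263 = 1109 px.
Upper-right is two-thirds across and one-third down within the content area.
x = 572 + 2 × 2179/3 = 572 + 1452.67 ≈ 2025
y = 160 + 1 × 1109/3 = 160 + 369.67 ≈ 530

(2025, 530)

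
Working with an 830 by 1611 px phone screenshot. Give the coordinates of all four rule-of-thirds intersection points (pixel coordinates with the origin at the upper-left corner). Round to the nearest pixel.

One third of 830 is 276.67; one third of 1611 is 537.
Vertical third lines at x = 277 and x = 553; horizontal third lines at y = 537 and y = 1074.

(277, 537), (553, 537), (277, 1074), (553, 1074)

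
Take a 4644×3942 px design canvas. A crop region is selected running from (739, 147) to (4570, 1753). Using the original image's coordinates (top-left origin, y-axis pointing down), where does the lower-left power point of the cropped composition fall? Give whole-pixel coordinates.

Crop width = 4570 − 739 = 3831 px; one third is 1277.00 px.
Crop height = 1753 − 147 = 1606 px; one third is 535.33 px.
The lower-left point is one-third across and two-thirds down within the crop:
x = 739 + 1 × 1277.00 ≈ 2016; y = 147 + 2 × 535.33 ≈ 1218.

x = 2016 px, y = 1218 px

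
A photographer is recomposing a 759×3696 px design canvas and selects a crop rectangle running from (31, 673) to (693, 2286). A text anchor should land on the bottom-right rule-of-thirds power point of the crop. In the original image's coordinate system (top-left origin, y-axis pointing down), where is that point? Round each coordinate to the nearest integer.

x = 472 px, y = 1748 px

Crop width = 693 − 31 = 662 px; one third is 220.67 px.
Crop height = 2286 − 673 = 1613 px; one third is 537.67 px.
The bottom-right point is two-thirds across and two-thirds down within the crop:
x = 31 + 2 × 220.67 ≈ 472; y = 673 + 2 × 537.67 ≈ 1748.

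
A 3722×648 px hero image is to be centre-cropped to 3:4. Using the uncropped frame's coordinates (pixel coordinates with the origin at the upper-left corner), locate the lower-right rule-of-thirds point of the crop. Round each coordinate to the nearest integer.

x = 1942 px, y = 432 px

3722/648 > 3/4, so the 3:4 crop keeps the full height 648 and trims width to 648 × 3/4 = 486.00 px.
Left offset = (3722 − 486.00)/2 = 1618.00 px; top offset = 0.
Lower-right is two-thirds across and two-thirds down within the crop:
x = 1618.00 + 2 × 486.00/3 ≈ 1942; y = 0.00 + 2 × 648.00/3 ≈ 432.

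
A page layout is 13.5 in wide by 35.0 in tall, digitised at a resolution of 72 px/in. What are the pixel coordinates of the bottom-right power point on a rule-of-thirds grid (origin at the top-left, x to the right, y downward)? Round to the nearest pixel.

(648, 1680)

In pixels the canvas is 13.5 × 72 = 972 wide and 35.0 × 72 = 2520 tall.
The bottom-right point is two-thirds across and two-thirds down:
x = 2 × 972/3 ≈ 648; y = 2 × 2520/3 ≈ 1680.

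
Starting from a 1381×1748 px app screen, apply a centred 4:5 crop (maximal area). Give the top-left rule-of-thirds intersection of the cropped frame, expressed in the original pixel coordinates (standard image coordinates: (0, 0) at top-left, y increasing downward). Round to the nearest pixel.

(460, 586)

1381/1748 < 4/5, so the 4:5 crop keeps the full width 1381 and trims height to 1381 × 5/4 = 1726.25 px.
Top offset = (1748 − 1726.25)/2 = 10.88 px; left offset = 0.
Top-left is one-third across and one-third down within the crop:
x = 0.00 + 1 × 1381.00/3 ≈ 460; y = 10.88 + 1 × 1726.25/3 ≈ 586.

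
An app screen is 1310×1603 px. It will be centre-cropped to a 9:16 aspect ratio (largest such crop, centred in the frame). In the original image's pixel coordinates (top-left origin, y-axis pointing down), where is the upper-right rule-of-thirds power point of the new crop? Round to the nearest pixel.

x = 805 px, y = 534 px

1310/1603 > 9/16, so the 9:16 crop keeps the full height 1603 and trims width to 1603 × 9/16 = 901.69 px.
Left offset = (1310 − 901.69)/2 = 204.16 px; top offset = 0.
Upper-right is two-thirds across and one-third down within the crop:
x = 204.16 + 2 × 901.69/3 ≈ 805; y = 0.00 + 1 × 1603.00/3 ≈ 534.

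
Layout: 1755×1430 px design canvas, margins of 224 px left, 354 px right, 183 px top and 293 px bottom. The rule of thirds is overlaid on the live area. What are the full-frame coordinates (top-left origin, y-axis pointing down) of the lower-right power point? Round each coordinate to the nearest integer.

Content width = 1755 − 224 − 354 = 1177 px; content height = 1430 − 183 − 293 = 954 px.
Lower-right is two-thirds across and two-thirds down within the live area.
x = 224 + 2 × 1177/3 = 224 + 784.67 ≈ 1009
y = 183 + 2 × 954/3 = 183 + 636.00 ≈ 819

x = 1009 px, y = 819 px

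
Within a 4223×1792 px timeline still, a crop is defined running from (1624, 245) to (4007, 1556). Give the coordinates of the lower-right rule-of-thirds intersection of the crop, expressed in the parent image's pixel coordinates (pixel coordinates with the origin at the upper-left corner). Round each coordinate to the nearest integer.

(3213, 1119)

Crop width = 4007 − 1624 = 2383 px; one third is 794.33 px.
Crop height = 1556 − 245 = 1311 px; one third is 437.00 px.
The lower-right point is two-thirds across and two-thirds down within the crop:
x = 1624 + 2 × 794.33 ≈ 3213; y = 245 + 2 × 437.00 ≈ 1119.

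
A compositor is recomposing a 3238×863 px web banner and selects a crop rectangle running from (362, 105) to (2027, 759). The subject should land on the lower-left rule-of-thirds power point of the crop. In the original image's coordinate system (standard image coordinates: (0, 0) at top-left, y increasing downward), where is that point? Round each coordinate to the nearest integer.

(917, 541)

Crop width = 2027 − 362 = 1665 px; one third is 555.00 px.
Crop height = 759 − 105 = 654 px; one third is 218.00 px.
The lower-left point is one-third across and two-thirds down within the crop:
x = 362 + 1 × 555.00 ≈ 917; y = 105 + 2 × 218.00 ≈ 541.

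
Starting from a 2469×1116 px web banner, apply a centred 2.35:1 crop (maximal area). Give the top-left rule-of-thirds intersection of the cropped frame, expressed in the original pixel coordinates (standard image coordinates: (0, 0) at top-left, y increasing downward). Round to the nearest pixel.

2469/1116 < 2.35/1, so the 2.35:1 crop keeps the full width 2469 and trims height to 2469 × 1/2.35 = 1050.64 px.
Top offset = (1116 − 1050.64)/2 = 32.68 px; left offset = 0.
Top-left is one-third across and one-third down within the crop:
x = 0.00 + 1 × 2469.00/3 ≈ 823; y = 32.68 + 1 × 1050.64/3 ≈ 383.

x = 823 px, y = 383 px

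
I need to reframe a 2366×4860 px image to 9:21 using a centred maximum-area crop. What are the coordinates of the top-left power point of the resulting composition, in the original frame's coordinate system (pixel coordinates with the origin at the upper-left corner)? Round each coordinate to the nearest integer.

2366/4860 > 9/21, so the 9:21 crop keeps the full height 4860 and trims width to 4860 × 9/21 = 2082.86 px.
Left offset = (2366 − 2082.86)/2 = 141.57 px; top offset = 0.
Top-left is one-third across and one-third down within the crop:
x = 141.57 + 1 × 2082.86/3 ≈ 836; y = 0.00 + 1 × 4860.00/3 ≈ 1620.

x = 836 px, y = 1620 px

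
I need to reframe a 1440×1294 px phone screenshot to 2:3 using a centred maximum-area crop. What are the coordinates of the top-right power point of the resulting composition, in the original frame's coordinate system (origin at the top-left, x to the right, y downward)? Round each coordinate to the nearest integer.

1440/1294 > 2/3, so the 2:3 crop keeps the full height 1294 and trims width to 1294 × 2/3 = 862.67 px.
Left offset = (1440 − 862.67)/2 = 288.67 px; top offset = 0.
Top-right is two-thirds across and one-third down within the crop:
x = 288.67 + 2 × 862.67/3 ≈ 864; y = 0.00 + 1 × 1294.00/3 ≈ 431.

x = 864 px, y = 431 px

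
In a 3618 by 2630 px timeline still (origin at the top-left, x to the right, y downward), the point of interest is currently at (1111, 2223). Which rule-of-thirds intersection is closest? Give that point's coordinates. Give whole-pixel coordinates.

Third lines: x ∈ {1206, 2412}, y ∈ {877, 1753}.
1111 is closer to x = 1206; 2223 is closer to y = 1753.
So the nearest intersection is the lower-left power point.

(1206, 1753)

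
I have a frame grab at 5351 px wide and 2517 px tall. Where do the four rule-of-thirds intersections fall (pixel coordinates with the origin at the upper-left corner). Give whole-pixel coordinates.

(1784, 839), (3567, 839), (1784, 1678), (3567, 1678)

One third of 5351 is 1783.67; one third of 2517 is 839.
Vertical third lines at x = 1784 and x = 3567; horizontal third lines at y = 839 and y = 1678.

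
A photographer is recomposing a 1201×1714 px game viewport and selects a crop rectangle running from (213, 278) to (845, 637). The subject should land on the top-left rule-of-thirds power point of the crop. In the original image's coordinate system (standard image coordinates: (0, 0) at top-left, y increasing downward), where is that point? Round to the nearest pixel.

Crop width = 845 − 213 = 632 px; one third is 210.67 px.
Crop height = 637 − 278 = 359 px; one third is 119.67 px.
The top-left point is one-third across and one-third down within the crop:
x = 213 + 1 × 210.67 ≈ 424; y = 278 + 1 × 119.67 ≈ 398.

(424, 398)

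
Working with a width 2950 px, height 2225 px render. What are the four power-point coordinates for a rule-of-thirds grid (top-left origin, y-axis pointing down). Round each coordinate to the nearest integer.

(983, 742), (1967, 742), (983, 1483), (1967, 1483)

One third of 2950 is 983.33; one third of 2225 is 741.67.
Vertical third lines at x = 983 and x = 1967; horizontal third lines at y = 742 and y = 1483.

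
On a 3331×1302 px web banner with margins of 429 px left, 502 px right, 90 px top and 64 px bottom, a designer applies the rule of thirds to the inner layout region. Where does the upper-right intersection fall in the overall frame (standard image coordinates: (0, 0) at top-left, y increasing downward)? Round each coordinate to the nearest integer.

(2029, 473)

Content width = 3331 − 429 − 502 = 2400 px; content height = 1302 − 90 − 64 = 1148 px.
Upper-right is two-thirds across and one-third down within the inner layout region.
x = 429 + 2 × 2400/3 = 429 + 1600.00 ≈ 2029
y = 90 + 1 × 1148/3 = 90 + 382.67 ≈ 473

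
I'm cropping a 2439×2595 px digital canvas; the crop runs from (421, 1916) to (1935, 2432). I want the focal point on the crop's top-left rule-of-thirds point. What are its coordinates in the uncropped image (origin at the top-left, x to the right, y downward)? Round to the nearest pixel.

(926, 2088)

Crop width = 1935 − 421 = 1514 px; one third is 504.67 px.
Crop height = 2432 − 1916 = 516 px; one third is 172.00 px.
The top-left point is one-third across and one-third down within the crop:
x = 421 + 1 × 504.67 ≈ 926; y = 1916 + 1 × 172.00 ≈ 2088.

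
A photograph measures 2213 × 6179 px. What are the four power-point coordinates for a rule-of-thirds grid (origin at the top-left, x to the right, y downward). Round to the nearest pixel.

(738, 2060), (1475, 2060), (738, 4119), (1475, 4119)

One third of 2213 is 737.67; one third of 6179 is 2059.67.
Vertical third lines at x = 738 and x = 1475; horizontal third lines at y = 2060 and y = 4119.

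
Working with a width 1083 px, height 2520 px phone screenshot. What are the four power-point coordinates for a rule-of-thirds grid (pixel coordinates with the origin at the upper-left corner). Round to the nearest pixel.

(361, 840), (722, 840), (361, 1680), (722, 1680)

One third of 1083 is 361; one third of 2520 is 840.
Vertical third lines at x = 361 and x = 722; horizontal third lines at y = 840 and y = 1680.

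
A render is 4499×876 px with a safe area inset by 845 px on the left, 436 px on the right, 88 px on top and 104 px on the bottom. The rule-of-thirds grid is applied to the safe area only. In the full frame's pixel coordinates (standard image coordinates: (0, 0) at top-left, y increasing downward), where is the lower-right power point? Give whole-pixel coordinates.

Content width = 4499 − 845 − 436 = 3218 px; content height = 876 − 88 − 104 = 684 px.
Lower-right is two-thirds across and two-thirds down within the safe area.
x = 845 + 2 × 3218/3 = 845 + 2145.33 ≈ 2990
y = 88 + 2 × 684/3 = 88 + 456.00 ≈ 544

x = 2990 px, y = 544 px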